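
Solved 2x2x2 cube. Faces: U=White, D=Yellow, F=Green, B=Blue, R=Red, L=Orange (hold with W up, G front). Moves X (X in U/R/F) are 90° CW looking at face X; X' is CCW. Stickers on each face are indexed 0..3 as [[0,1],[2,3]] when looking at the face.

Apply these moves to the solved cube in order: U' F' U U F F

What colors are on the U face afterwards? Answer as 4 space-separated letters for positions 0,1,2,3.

After move 1 (U'): U=WWWW F=OOGG R=GGRR B=RRBB L=BBOO
After move 2 (F'): F=OGOG U=WWGR R=YGYR D=BOYY L=BWOW
After move 3 (U): U=GWRW F=YGOG R=RRYR B=BWBB L=OGOW
After move 4 (U): U=RGWW F=RROG R=BWYR B=OGBB L=YGOW
After move 5 (F): F=ORGR U=RGWG R=WWWR D=YBYY L=YBOO
After move 6 (F): F=GORR U=RGOB R=WWGR D=WWYY L=YYOB
Query: U face = RGOB

Answer: R G O B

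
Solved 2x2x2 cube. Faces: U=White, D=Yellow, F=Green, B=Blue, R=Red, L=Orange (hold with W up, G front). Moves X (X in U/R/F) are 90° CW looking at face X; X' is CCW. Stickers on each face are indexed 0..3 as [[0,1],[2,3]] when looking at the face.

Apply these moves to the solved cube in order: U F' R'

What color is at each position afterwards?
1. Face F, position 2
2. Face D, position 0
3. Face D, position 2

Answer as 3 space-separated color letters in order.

Answer: R G Y

Derivation:
After move 1 (U): U=WWWW F=RRGG R=BBRR B=OOBB L=GGOO
After move 2 (F'): F=RGRG U=WWBR R=YBYR D=GOYY L=GWOW
After move 3 (R'): R=BRYY U=WBBO F=RWRR D=GGYG B=YOOB
Query 1: F[2] = R
Query 2: D[0] = G
Query 3: D[2] = Y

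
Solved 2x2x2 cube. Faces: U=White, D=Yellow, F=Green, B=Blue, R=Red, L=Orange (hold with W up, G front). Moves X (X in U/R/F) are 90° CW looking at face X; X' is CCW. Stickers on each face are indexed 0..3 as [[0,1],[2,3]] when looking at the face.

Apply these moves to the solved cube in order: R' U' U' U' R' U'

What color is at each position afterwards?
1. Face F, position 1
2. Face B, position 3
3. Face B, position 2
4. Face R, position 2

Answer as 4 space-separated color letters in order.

After move 1 (R'): R=RRRR U=WBWB F=GWGW D=YGYG B=YBYB
After move 2 (U'): U=BBWW F=OOGW R=GWRR B=RRYB L=YBOO
After move 3 (U'): U=BWBW F=YBGW R=OORR B=GWYB L=RROO
After move 4 (U'): U=WWBB F=RRGW R=YBRR B=OOYB L=GWOO
After move 5 (R'): R=BRYR U=WYBO F=RWGB D=YRYW B=GOGB
After move 6 (U'): U=YOWB F=GWGB R=RWYR B=BRGB L=GOOO
Query 1: F[1] = W
Query 2: B[3] = B
Query 3: B[2] = G
Query 4: R[2] = Y

Answer: W B G Y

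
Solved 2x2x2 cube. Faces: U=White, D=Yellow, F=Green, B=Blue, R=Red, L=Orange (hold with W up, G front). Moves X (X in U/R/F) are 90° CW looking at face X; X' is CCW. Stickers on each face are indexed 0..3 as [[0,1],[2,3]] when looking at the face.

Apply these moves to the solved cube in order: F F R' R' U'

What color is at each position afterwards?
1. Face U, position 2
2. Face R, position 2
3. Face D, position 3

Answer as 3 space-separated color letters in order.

After move 1 (F): F=GGGG U=WWOO R=WRWR D=RRYY L=OYOY
After move 2 (F): F=GGGG U=WWYY R=OROR D=WWYY L=OROR
After move 3 (R'): R=RROO U=WBYB F=GWGY D=WGYG B=YBWB
After move 4 (R'): R=RORO U=WWYY F=GBGB D=WWYY B=GBGB
After move 5 (U'): U=WYWY F=ORGB R=GBRO B=ROGB L=GBOR
Query 1: U[2] = W
Query 2: R[2] = R
Query 3: D[3] = Y

Answer: W R Y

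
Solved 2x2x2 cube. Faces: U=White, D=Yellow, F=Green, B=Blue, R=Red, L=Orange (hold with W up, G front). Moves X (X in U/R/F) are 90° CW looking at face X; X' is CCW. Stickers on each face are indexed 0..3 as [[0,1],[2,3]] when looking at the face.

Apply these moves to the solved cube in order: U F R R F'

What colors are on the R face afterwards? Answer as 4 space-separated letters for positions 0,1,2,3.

Answer: W W R W

Derivation:
After move 1 (U): U=WWWW F=RRGG R=BBRR B=OOBB L=GGOO
After move 2 (F): F=GRGR U=WWOG R=WBWR D=RBYY L=GYOY
After move 3 (R): R=WWRB U=WROR F=GBGY D=RBYO B=GOWB
After move 4 (R): R=RWBW U=WBOY F=GBGO D=RWYG B=RORB
After move 5 (F'): F=BOGG U=WBRB R=WWRW D=YYYG L=GYOO
Query: R face = WWRW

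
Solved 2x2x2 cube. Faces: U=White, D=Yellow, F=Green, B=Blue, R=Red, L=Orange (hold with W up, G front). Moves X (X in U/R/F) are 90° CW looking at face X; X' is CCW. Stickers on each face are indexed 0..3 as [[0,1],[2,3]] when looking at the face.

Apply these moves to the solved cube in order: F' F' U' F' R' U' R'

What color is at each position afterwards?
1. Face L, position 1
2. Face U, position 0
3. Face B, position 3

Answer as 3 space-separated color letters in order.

Answer: R B B

Derivation:
After move 1 (F'): F=GGGG U=WWRR R=YRYR D=OOYY L=OWOW
After move 2 (F'): F=GGGG U=WWYY R=OROR D=WWYY L=OROR
After move 3 (U'): U=WYWY F=ORGG R=GGOR B=ORBB L=BBOR
After move 4 (F'): F=RGOG U=WYGO R=WGWR D=BRYY L=BYOW
After move 5 (R'): R=GRWW U=WBGO F=RYOO D=BGYG B=YRRB
After move 6 (U'): U=BOWG F=BYOO R=RYWW B=GRRB L=YROW
After move 7 (R'): R=YWRW U=BRWG F=BOOG D=BYYO B=GRGB
Query 1: L[1] = R
Query 2: U[0] = B
Query 3: B[3] = B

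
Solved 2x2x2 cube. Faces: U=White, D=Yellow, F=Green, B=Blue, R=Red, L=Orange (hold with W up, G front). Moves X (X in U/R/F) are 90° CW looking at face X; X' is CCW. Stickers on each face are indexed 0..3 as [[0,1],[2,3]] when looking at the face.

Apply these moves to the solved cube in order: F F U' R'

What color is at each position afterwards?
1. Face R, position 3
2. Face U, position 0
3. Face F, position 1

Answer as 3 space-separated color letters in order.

Answer: O W Y

Derivation:
After move 1 (F): F=GGGG U=WWOO R=WRWR D=RRYY L=OYOY
After move 2 (F): F=GGGG U=WWYY R=OROR D=WWYY L=OROR
After move 3 (U'): U=WYWY F=ORGG R=GGOR B=ORBB L=BBOR
After move 4 (R'): R=GRGO U=WBWO F=OYGY D=WRYG B=YRWB
Query 1: R[3] = O
Query 2: U[0] = W
Query 3: F[1] = Y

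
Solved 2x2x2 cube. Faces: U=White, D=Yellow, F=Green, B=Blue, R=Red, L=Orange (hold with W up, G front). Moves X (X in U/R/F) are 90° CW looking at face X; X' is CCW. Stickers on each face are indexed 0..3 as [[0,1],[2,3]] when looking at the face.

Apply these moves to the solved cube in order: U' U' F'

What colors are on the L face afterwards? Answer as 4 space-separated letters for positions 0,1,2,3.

After move 1 (U'): U=WWWW F=OOGG R=GGRR B=RRBB L=BBOO
After move 2 (U'): U=WWWW F=BBGG R=OORR B=GGBB L=RROO
After move 3 (F'): F=BGBG U=WWOR R=YOYR D=ROYY L=RWOW
Query: L face = RWOW

Answer: R W O W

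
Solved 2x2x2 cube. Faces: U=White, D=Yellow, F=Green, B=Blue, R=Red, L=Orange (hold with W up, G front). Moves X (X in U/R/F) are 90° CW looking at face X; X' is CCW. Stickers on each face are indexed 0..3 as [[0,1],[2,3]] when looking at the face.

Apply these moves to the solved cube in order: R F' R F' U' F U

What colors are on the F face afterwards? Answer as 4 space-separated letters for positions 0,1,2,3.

Answer: W B G G

Derivation:
After move 1 (R): R=RRRR U=WGWG F=GYGY D=YBYB B=WBWB
After move 2 (F'): F=YYGG U=WGRR R=BRYR D=OOYB L=OGOW
After move 3 (R): R=YBRR U=WYRG F=YOGB D=OWYW B=RBGB
After move 4 (F'): F=OBYG U=WYYR R=WBOR D=GWYW L=OGOR
After move 5 (U'): U=YRWY F=OGYG R=OBOR B=WBGB L=RBOR
After move 6 (F): F=YOGG U=YRRB R=WBYR D=OOYW L=RGOW
After move 7 (U): U=RYBR F=WBGG R=WBYR B=RGGB L=YOOW
Query: F face = WBGG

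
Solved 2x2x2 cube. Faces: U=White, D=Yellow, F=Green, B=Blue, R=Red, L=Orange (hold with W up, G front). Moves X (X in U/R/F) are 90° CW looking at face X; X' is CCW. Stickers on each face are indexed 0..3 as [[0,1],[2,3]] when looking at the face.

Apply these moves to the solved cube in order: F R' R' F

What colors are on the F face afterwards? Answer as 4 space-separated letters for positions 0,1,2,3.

Answer: G G B B

Derivation:
After move 1 (F): F=GGGG U=WWOO R=WRWR D=RRYY L=OYOY
After move 2 (R'): R=RRWW U=WBOB F=GWGO D=RGYG B=YBRB
After move 3 (R'): R=RWRW U=WROY F=GBGB D=RWYO B=GBGB
After move 4 (F): F=GGBB U=WRYY R=OWYW D=RRYO L=OROW
Query: F face = GGBB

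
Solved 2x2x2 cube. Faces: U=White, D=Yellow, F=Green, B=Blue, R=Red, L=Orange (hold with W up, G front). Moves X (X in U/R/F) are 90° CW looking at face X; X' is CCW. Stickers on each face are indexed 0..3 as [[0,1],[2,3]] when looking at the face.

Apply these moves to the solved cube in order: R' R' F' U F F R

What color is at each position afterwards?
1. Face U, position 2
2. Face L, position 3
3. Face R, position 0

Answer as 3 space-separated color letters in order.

After move 1 (R'): R=RRRR U=WBWB F=GWGW D=YGYG B=YBYB
After move 2 (R'): R=RRRR U=WYWY F=GBGB D=YWYW B=GBGB
After move 3 (F'): F=BBGG U=WYRR R=WRYR D=OOYW L=OYOW
After move 4 (U): U=RWRY F=WRGG R=GBYR B=OYGB L=BBOW
After move 5 (F): F=GWGR U=RWWB R=RBYR D=YGYW L=BOOO
After move 6 (F): F=GGRW U=RWOO R=WBBR D=YRYW L=BYOG
After move 7 (R): R=BWRB U=RGOW F=GRRW D=YGYO B=OYWB
Query 1: U[2] = O
Query 2: L[3] = G
Query 3: R[0] = B

Answer: O G B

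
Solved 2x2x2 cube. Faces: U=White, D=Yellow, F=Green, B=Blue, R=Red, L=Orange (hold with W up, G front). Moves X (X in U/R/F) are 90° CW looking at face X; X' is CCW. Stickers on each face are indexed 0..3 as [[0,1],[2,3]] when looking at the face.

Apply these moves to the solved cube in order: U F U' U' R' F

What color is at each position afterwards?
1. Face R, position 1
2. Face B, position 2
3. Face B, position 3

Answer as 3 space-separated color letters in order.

Answer: R B B

Derivation:
After move 1 (U): U=WWWW F=RRGG R=BBRR B=OOBB L=GGOO
After move 2 (F): F=GRGR U=WWOG R=WBWR D=RBYY L=GYOY
After move 3 (U'): U=WGWO F=GYGR R=GRWR B=WBBB L=OOOY
After move 4 (U'): U=GOWW F=OOGR R=GYWR B=GRBB L=WBOY
After move 5 (R'): R=YRGW U=GBWG F=OOGW D=ROYR B=YRBB
After move 6 (F): F=GOWO U=GBYB R=WRGW D=GYYR L=WROO
Query 1: R[1] = R
Query 2: B[2] = B
Query 3: B[3] = B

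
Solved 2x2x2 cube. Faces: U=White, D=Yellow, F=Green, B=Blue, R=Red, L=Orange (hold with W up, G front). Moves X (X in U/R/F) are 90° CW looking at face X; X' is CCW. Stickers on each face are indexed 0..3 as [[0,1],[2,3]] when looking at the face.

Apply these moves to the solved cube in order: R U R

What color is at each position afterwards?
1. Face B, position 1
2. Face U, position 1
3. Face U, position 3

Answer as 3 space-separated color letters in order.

After move 1 (R): R=RRRR U=WGWG F=GYGY D=YBYB B=WBWB
After move 2 (U): U=WWGG F=RRGY R=WBRR B=OOWB L=GYOO
After move 3 (R): R=RWRB U=WRGY F=RBGB D=YWYO B=GOWB
Query 1: B[1] = O
Query 2: U[1] = R
Query 3: U[3] = Y

Answer: O R Y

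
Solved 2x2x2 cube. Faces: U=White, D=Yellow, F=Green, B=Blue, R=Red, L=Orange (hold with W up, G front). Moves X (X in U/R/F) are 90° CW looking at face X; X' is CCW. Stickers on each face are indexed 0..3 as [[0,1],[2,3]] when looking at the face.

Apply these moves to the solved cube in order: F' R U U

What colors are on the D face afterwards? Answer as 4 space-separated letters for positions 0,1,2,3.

Answer: O B Y B

Derivation:
After move 1 (F'): F=GGGG U=WWRR R=YRYR D=OOYY L=OWOW
After move 2 (R): R=YYRR U=WGRG F=GOGY D=OBYB B=RBWB
After move 3 (U): U=RWGG F=YYGY R=RBRR B=OWWB L=GOOW
After move 4 (U): U=GRGW F=RBGY R=OWRR B=GOWB L=YYOW
Query: D face = OBYB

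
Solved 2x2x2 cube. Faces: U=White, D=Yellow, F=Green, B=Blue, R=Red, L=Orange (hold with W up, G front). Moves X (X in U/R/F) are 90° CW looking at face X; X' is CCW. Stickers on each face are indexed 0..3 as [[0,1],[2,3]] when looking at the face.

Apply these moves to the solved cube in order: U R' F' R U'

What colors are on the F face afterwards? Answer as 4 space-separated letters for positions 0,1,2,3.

After move 1 (U): U=WWWW F=RRGG R=BBRR B=OOBB L=GGOO
After move 2 (R'): R=BRBR U=WBWO F=RWGW D=YRYG B=YOYB
After move 3 (F'): F=WWRG U=WBBB R=RRYR D=GOYG L=GOOW
After move 4 (R): R=YRRR U=WWBG F=WORG D=GYYY B=BOBB
After move 5 (U'): U=WGWB F=GORG R=WORR B=YRBB L=BOOW
Query: F face = GORG

Answer: G O R G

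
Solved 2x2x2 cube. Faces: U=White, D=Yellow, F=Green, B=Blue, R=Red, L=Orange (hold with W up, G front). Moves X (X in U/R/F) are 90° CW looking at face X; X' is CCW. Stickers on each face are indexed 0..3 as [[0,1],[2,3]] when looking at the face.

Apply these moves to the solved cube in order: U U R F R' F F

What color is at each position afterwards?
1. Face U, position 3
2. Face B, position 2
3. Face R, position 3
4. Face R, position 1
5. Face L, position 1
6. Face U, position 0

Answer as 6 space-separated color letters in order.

Answer: R R G O W W

Derivation:
After move 1 (U): U=WWWW F=RRGG R=BBRR B=OOBB L=GGOO
After move 2 (U): U=WWWW F=BBGG R=OORR B=GGBB L=RROO
After move 3 (R): R=RORO U=WBWG F=BYGY D=YBYG B=WGWB
After move 4 (F): F=GBYY U=WBOR R=WOGO D=RRYG L=RYOB
After move 5 (R'): R=OOWG U=WWOW F=GBYR D=RBYY B=GGRB
After move 6 (F): F=YGRB U=WWBY R=OOWG D=WOYY L=RROB
After move 7 (F): F=RYBG U=WWBR R=BOYG D=WOYY L=RWOO
Query 1: U[3] = R
Query 2: B[2] = R
Query 3: R[3] = G
Query 4: R[1] = O
Query 5: L[1] = W
Query 6: U[0] = W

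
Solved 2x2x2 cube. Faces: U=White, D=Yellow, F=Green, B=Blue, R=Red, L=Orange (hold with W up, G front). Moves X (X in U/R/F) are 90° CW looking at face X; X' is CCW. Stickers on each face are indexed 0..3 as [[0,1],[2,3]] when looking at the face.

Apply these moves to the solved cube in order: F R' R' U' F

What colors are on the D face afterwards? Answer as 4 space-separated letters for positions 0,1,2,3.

Answer: R G Y O

Derivation:
After move 1 (F): F=GGGG U=WWOO R=WRWR D=RRYY L=OYOY
After move 2 (R'): R=RRWW U=WBOB F=GWGO D=RGYG B=YBRB
After move 3 (R'): R=RWRW U=WROY F=GBGB D=RWYO B=GBGB
After move 4 (U'): U=RYWO F=OYGB R=GBRW B=RWGB L=GBOY
After move 5 (F): F=GOBY U=RYYB R=WBOW D=RGYO L=GROW
Query: D face = RGYO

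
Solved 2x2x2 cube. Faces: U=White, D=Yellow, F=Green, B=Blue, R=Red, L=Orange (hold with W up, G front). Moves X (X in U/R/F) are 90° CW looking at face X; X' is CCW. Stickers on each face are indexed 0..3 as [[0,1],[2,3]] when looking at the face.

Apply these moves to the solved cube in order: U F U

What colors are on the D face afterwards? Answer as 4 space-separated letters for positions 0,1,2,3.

After move 1 (U): U=WWWW F=RRGG R=BBRR B=OOBB L=GGOO
After move 2 (F): F=GRGR U=WWOG R=WBWR D=RBYY L=GYOY
After move 3 (U): U=OWGW F=WBGR R=OOWR B=GYBB L=GROY
Query: D face = RBYY

Answer: R B Y Y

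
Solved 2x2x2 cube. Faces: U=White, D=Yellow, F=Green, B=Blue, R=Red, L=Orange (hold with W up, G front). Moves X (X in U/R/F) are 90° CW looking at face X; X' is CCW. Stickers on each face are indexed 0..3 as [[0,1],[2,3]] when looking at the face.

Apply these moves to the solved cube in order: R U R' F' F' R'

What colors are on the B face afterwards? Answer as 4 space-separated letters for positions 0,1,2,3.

After move 1 (R): R=RRRR U=WGWG F=GYGY D=YBYB B=WBWB
After move 2 (U): U=WWGG F=RRGY R=WBRR B=OOWB L=GYOO
After move 3 (R'): R=BRWR U=WWGO F=RWGG D=YRYY B=BOBB
After move 4 (F'): F=WGRG U=WWBW R=RRYR D=YOYY L=GOOG
After move 5 (F'): F=GGWR U=WWRY R=ORYR D=OGYY L=GWOB
After move 6 (R'): R=RROY U=WBRB F=GWWY D=OGYR B=YOGB
Query: B face = YOGB

Answer: Y O G B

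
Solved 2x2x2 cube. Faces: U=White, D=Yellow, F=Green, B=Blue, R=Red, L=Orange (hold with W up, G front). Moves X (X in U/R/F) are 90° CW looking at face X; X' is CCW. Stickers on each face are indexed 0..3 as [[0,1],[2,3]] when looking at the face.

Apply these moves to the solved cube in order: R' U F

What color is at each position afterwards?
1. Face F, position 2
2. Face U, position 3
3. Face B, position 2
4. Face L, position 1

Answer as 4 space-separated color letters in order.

Answer: W W Y Y

Derivation:
After move 1 (R'): R=RRRR U=WBWB F=GWGW D=YGYG B=YBYB
After move 2 (U): U=WWBB F=RRGW R=YBRR B=OOYB L=GWOO
After move 3 (F): F=GRWR U=WWOW R=BBBR D=RYYG L=GYOG
Query 1: F[2] = W
Query 2: U[3] = W
Query 3: B[2] = Y
Query 4: L[1] = Y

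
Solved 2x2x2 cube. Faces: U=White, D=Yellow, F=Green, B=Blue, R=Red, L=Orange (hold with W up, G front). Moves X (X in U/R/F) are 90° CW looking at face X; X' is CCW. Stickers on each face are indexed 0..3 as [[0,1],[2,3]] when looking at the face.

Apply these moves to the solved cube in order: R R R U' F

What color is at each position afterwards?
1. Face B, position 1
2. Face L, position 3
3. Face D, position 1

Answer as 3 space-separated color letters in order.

After move 1 (R): R=RRRR U=WGWG F=GYGY D=YBYB B=WBWB
After move 2 (R): R=RRRR U=WYWY F=GBGB D=YWYW B=GBGB
After move 3 (R): R=RRRR U=WBWB F=GWGW D=YGYG B=YBYB
After move 4 (U'): U=BBWW F=OOGW R=GWRR B=RRYB L=YBOO
After move 5 (F): F=GOWO U=BBOB R=WWWR D=RGYG L=YYOG
Query 1: B[1] = R
Query 2: L[3] = G
Query 3: D[1] = G

Answer: R G G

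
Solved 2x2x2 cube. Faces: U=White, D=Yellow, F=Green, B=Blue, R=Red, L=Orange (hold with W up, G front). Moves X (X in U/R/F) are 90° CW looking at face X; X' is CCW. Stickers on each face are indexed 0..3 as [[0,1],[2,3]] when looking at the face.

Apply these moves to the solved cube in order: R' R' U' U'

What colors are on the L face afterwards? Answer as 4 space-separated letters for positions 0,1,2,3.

After move 1 (R'): R=RRRR U=WBWB F=GWGW D=YGYG B=YBYB
After move 2 (R'): R=RRRR U=WYWY F=GBGB D=YWYW B=GBGB
After move 3 (U'): U=YYWW F=OOGB R=GBRR B=RRGB L=GBOO
After move 4 (U'): U=YWYW F=GBGB R=OORR B=GBGB L=RROO
Query: L face = RROO

Answer: R R O O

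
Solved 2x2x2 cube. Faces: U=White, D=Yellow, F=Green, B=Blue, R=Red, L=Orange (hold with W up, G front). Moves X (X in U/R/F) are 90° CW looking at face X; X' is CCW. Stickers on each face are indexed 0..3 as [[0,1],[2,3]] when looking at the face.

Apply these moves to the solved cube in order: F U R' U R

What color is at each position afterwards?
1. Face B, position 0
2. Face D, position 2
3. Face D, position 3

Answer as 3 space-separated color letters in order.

Answer: B Y G

Derivation:
After move 1 (F): F=GGGG U=WWOO R=WRWR D=RRYY L=OYOY
After move 2 (U): U=OWOW F=WRGG R=BBWR B=OYBB L=GGOY
After move 3 (R'): R=BRBW U=OBOO F=WWGW D=RRYG B=YYRB
After move 4 (U): U=OOOB F=BRGW R=YYBW B=GGRB L=WWOY
After move 5 (R): R=BYWY U=OROW F=BRGG D=RRYG B=BGOB
Query 1: B[0] = B
Query 2: D[2] = Y
Query 3: D[3] = G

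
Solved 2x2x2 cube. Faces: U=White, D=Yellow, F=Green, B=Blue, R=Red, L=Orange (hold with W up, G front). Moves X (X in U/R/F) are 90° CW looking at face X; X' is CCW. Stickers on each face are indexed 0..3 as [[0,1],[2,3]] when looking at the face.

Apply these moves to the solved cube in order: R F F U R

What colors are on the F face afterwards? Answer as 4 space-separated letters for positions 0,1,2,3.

Answer: O W Y B

Derivation:
After move 1 (R): R=RRRR U=WGWG F=GYGY D=YBYB B=WBWB
After move 2 (F): F=GGYY U=WGOO R=WRGR D=RRYB L=OYOB
After move 3 (F): F=YGYG U=WGBY R=OROR D=GWYB L=OROR
After move 4 (U): U=BWYG F=ORYG R=WBOR B=ORWB L=YGOR
After move 5 (R): R=OWRB U=BRYG F=OWYB D=GWYO B=GRWB
Query: F face = OWYB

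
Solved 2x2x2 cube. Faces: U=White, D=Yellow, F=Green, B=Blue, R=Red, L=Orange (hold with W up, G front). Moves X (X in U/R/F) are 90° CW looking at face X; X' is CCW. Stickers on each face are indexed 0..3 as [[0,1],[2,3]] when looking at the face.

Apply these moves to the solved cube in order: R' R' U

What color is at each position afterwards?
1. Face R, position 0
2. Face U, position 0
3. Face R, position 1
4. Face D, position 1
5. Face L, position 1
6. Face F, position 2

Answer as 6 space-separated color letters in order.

Answer: G W B W B G

Derivation:
After move 1 (R'): R=RRRR U=WBWB F=GWGW D=YGYG B=YBYB
After move 2 (R'): R=RRRR U=WYWY F=GBGB D=YWYW B=GBGB
After move 3 (U): U=WWYY F=RRGB R=GBRR B=OOGB L=GBOO
Query 1: R[0] = G
Query 2: U[0] = W
Query 3: R[1] = B
Query 4: D[1] = W
Query 5: L[1] = B
Query 6: F[2] = G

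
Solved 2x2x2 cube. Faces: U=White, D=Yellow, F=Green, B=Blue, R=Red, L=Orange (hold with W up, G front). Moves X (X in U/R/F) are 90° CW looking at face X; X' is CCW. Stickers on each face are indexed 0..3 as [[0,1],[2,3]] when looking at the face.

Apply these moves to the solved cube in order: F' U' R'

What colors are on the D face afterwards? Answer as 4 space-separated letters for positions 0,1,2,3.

Answer: O W Y G

Derivation:
After move 1 (F'): F=GGGG U=WWRR R=YRYR D=OOYY L=OWOW
After move 2 (U'): U=WRWR F=OWGG R=GGYR B=YRBB L=BBOW
After move 3 (R'): R=GRGY U=WBWY F=ORGR D=OWYG B=YROB
Query: D face = OWYG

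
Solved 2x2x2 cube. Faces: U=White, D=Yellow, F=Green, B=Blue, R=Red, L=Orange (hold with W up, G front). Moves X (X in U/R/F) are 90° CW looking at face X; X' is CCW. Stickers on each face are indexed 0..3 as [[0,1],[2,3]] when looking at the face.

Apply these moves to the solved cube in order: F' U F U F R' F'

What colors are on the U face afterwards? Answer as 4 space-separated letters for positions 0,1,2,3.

After move 1 (F'): F=GGGG U=WWRR R=YRYR D=OOYY L=OWOW
After move 2 (U): U=RWRW F=YRGG R=BBYR B=OWBB L=GGOW
After move 3 (F): F=GYGR U=RWWG R=RBWR D=YBYY L=GOOO
After move 4 (U): U=WRGW F=RBGR R=OWWR B=GOBB L=GYOO
After move 5 (F): F=GRRB U=WROY R=GWWR D=WOYY L=GYOB
After move 6 (R'): R=WRGW U=WBOG F=GRRY D=WRYB B=YOOB
After move 7 (F'): F=RYGR U=WBWG R=RRWW D=YBYB L=GGOO
Query: U face = WBWG

Answer: W B W G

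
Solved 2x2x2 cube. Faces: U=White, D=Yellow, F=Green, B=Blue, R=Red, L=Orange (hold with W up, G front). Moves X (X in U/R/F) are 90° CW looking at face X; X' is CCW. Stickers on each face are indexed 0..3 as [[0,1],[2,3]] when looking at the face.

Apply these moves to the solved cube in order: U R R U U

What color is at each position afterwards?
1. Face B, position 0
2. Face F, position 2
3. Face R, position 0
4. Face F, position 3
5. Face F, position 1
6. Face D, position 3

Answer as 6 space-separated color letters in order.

After move 1 (U): U=WWWW F=RRGG R=BBRR B=OOBB L=GGOO
After move 2 (R): R=RBRB U=WRWG F=RYGY D=YBYO B=WOWB
After move 3 (R): R=RRBB U=WYWY F=RBGO D=YWYW B=GORB
After move 4 (U): U=WWYY F=RRGO R=GOBB B=GGRB L=RBOO
After move 5 (U): U=YWYW F=GOGO R=GGBB B=RBRB L=RROO
Query 1: B[0] = R
Query 2: F[2] = G
Query 3: R[0] = G
Query 4: F[3] = O
Query 5: F[1] = O
Query 6: D[3] = W

Answer: R G G O O W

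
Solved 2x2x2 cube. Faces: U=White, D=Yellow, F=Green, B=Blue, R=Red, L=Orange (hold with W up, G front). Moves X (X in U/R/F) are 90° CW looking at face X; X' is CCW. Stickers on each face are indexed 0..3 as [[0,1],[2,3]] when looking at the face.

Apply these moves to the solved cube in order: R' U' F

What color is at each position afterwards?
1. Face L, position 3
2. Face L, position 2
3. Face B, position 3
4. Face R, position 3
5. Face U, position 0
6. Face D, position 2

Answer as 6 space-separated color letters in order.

After move 1 (R'): R=RRRR U=WBWB F=GWGW D=YGYG B=YBYB
After move 2 (U'): U=BBWW F=OOGW R=GWRR B=RRYB L=YBOO
After move 3 (F): F=GOWO U=BBOB R=WWWR D=RGYG L=YYOG
Query 1: L[3] = G
Query 2: L[2] = O
Query 3: B[3] = B
Query 4: R[3] = R
Query 5: U[0] = B
Query 6: D[2] = Y

Answer: G O B R B Y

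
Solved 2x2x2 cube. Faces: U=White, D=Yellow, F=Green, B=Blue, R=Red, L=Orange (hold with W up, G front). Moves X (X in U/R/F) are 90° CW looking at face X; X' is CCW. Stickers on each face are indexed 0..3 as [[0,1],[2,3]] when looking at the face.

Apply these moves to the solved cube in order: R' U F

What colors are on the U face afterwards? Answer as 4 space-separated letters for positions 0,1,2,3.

Answer: W W O W

Derivation:
After move 1 (R'): R=RRRR U=WBWB F=GWGW D=YGYG B=YBYB
After move 2 (U): U=WWBB F=RRGW R=YBRR B=OOYB L=GWOO
After move 3 (F): F=GRWR U=WWOW R=BBBR D=RYYG L=GYOG
Query: U face = WWOW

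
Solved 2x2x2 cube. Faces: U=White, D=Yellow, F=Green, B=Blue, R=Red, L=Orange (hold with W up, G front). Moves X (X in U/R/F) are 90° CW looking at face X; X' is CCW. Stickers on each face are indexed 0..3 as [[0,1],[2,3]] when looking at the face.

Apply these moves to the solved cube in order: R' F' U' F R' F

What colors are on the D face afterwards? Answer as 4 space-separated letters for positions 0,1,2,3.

Answer: W W Y B

Derivation:
After move 1 (R'): R=RRRR U=WBWB F=GWGW D=YGYG B=YBYB
After move 2 (F'): F=WWGG U=WBRR R=GRYR D=OOYG L=OBOW
After move 3 (U'): U=BRWR F=OBGG R=WWYR B=GRYB L=YBOW
After move 4 (F): F=GOGB U=BRWB R=WWRR D=YWYG L=YOOO
After move 5 (R'): R=WRWR U=BYWG F=GRGB D=YOYB B=GRWB
After move 6 (F): F=GGBR U=BYOO R=WRGR D=WWYB L=YYOO
Query: D face = WWYB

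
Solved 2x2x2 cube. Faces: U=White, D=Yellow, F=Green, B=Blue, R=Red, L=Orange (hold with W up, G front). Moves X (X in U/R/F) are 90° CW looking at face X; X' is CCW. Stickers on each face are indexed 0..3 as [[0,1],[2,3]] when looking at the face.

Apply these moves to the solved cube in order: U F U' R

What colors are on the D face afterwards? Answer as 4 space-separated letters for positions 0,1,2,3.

After move 1 (U): U=WWWW F=RRGG R=BBRR B=OOBB L=GGOO
After move 2 (F): F=GRGR U=WWOG R=WBWR D=RBYY L=GYOY
After move 3 (U'): U=WGWO F=GYGR R=GRWR B=WBBB L=OOOY
After move 4 (R): R=WGRR U=WYWR F=GBGY D=RBYW B=OBGB
Query: D face = RBYW

Answer: R B Y W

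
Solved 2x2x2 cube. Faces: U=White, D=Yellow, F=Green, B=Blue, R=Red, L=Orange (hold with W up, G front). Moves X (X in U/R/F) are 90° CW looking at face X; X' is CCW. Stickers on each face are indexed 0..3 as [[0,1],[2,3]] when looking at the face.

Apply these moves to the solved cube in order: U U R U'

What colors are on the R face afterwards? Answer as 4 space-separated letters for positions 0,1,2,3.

After move 1 (U): U=WWWW F=RRGG R=BBRR B=OOBB L=GGOO
After move 2 (U): U=WWWW F=BBGG R=OORR B=GGBB L=RROO
After move 3 (R): R=RORO U=WBWG F=BYGY D=YBYG B=WGWB
After move 4 (U'): U=BGWW F=RRGY R=BYRO B=ROWB L=WGOO
Query: R face = BYRO

Answer: B Y R O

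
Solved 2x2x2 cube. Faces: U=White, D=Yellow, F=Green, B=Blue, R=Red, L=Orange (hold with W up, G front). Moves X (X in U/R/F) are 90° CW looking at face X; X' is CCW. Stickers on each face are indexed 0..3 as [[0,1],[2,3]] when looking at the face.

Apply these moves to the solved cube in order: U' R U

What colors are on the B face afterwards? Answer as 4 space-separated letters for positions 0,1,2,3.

After move 1 (U'): U=WWWW F=OOGG R=GGRR B=RRBB L=BBOO
After move 2 (R): R=RGRG U=WOWG F=OYGY D=YBYR B=WRWB
After move 3 (U): U=WWGO F=RGGY R=WRRG B=BBWB L=OYOO
Query: B face = BBWB

Answer: B B W B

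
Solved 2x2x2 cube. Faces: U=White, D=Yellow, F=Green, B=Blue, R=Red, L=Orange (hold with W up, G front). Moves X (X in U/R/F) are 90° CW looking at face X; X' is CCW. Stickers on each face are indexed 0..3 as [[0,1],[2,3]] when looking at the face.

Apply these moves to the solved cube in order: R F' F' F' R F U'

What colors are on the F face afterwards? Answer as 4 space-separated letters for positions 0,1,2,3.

Answer: O R B R

Derivation:
After move 1 (R): R=RRRR U=WGWG F=GYGY D=YBYB B=WBWB
After move 2 (F'): F=YYGG U=WGRR R=BRYR D=OOYB L=OGOW
After move 3 (F'): F=YGYG U=WGBY R=OROR D=GWYB L=OROR
After move 4 (F'): F=GGYY U=WGOO R=WRGR D=RRYB L=OYOB
After move 5 (R): R=GWRR U=WGOY F=GRYB D=RWYW B=OBGB
After move 6 (F): F=YGBR U=WGBY R=OWYR D=RGYW L=OROW
After move 7 (U'): U=GYWB F=ORBR R=YGYR B=OWGB L=OBOW
Query: F face = ORBR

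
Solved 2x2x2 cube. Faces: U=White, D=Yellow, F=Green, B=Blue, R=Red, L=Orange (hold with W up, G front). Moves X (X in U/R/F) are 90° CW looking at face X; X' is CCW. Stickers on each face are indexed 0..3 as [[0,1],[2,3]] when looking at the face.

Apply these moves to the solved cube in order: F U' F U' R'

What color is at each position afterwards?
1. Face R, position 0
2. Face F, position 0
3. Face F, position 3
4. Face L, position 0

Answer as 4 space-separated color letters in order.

After move 1 (F): F=GGGG U=WWOO R=WRWR D=RRYY L=OYOY
After move 2 (U'): U=WOWO F=OYGG R=GGWR B=WRBB L=BBOY
After move 3 (F): F=GOGY U=WOYB R=WGOR D=WGYY L=BROR
After move 4 (U'): U=OBWY F=BRGY R=GOOR B=WGBB L=WROR
After move 5 (R'): R=ORGO U=OBWW F=BBGY D=WRYY B=YGGB
Query 1: R[0] = O
Query 2: F[0] = B
Query 3: F[3] = Y
Query 4: L[0] = W

Answer: O B Y W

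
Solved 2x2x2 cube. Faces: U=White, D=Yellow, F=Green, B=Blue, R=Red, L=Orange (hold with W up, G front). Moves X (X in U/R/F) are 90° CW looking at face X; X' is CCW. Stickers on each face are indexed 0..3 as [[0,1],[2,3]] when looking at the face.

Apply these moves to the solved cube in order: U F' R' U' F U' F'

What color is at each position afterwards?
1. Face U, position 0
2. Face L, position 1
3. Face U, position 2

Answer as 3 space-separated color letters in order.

Answer: O W R

Derivation:
After move 1 (U): U=WWWW F=RRGG R=BBRR B=OOBB L=GGOO
After move 2 (F'): F=RGRG U=WWBR R=YBYR D=GOYY L=GWOW
After move 3 (R'): R=BRYY U=WBBO F=RWRR D=GGYG B=YOOB
After move 4 (U'): U=BOWB F=GWRR R=RWYY B=BROB L=YOOW
After move 5 (F): F=RGRW U=BOWO R=WWBY D=YRYG L=YGOG
After move 6 (U'): U=OOBW F=YGRW R=RGBY B=WWOB L=BROG
After move 7 (F'): F=GWYR U=OORB R=RGYY D=RGYG L=BWOB
Query 1: U[0] = O
Query 2: L[1] = W
Query 3: U[2] = R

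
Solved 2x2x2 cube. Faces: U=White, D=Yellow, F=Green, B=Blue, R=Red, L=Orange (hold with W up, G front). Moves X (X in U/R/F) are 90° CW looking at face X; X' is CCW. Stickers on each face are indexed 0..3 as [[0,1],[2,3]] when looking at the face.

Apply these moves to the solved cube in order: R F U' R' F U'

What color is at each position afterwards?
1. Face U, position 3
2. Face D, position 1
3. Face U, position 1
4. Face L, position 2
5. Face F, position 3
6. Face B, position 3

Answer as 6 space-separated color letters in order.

Answer: B G B O O B

Derivation:
After move 1 (R): R=RRRR U=WGWG F=GYGY D=YBYB B=WBWB
After move 2 (F): F=GGYY U=WGOO R=WRGR D=RRYB L=OYOB
After move 3 (U'): U=GOWO F=OYYY R=GGGR B=WRWB L=WBOB
After move 4 (R'): R=GRGG U=GWWW F=OOYO D=RYYY B=BRRB
After move 5 (F): F=YOOO U=GWBB R=WRWG D=GGYY L=WROY
After move 6 (U'): U=WBGB F=WROO R=YOWG B=WRRB L=BROY
Query 1: U[3] = B
Query 2: D[1] = G
Query 3: U[1] = B
Query 4: L[2] = O
Query 5: F[3] = O
Query 6: B[3] = B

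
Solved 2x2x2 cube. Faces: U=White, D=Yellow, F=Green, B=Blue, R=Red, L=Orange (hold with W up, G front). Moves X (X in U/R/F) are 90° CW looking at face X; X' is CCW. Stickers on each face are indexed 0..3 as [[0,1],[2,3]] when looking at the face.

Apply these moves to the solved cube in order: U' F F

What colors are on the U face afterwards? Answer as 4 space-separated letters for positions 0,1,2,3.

Answer: W W Y Y

Derivation:
After move 1 (U'): U=WWWW F=OOGG R=GGRR B=RRBB L=BBOO
After move 2 (F): F=GOGO U=WWOB R=WGWR D=RGYY L=BYOY
After move 3 (F): F=GGOO U=WWYY R=OGBR D=WWYY L=BROG
Query: U face = WWYY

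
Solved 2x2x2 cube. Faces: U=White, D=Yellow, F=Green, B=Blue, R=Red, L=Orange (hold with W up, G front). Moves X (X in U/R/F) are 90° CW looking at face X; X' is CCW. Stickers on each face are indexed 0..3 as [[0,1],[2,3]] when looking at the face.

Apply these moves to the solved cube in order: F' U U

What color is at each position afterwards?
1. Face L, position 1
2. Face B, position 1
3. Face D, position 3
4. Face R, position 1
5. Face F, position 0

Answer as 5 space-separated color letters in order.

Answer: R G Y W B

Derivation:
After move 1 (F'): F=GGGG U=WWRR R=YRYR D=OOYY L=OWOW
After move 2 (U): U=RWRW F=YRGG R=BBYR B=OWBB L=GGOW
After move 3 (U): U=RRWW F=BBGG R=OWYR B=GGBB L=YROW
Query 1: L[1] = R
Query 2: B[1] = G
Query 3: D[3] = Y
Query 4: R[1] = W
Query 5: F[0] = B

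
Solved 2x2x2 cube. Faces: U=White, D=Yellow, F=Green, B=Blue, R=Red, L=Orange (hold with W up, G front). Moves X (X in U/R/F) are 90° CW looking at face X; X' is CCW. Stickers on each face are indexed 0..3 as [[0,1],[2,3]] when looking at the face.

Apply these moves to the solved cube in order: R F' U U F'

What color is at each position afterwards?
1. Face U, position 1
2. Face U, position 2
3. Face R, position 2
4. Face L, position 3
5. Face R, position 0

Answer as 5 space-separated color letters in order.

Answer: R O O G O

Derivation:
After move 1 (R): R=RRRR U=WGWG F=GYGY D=YBYB B=WBWB
After move 2 (F'): F=YYGG U=WGRR R=BRYR D=OOYB L=OGOW
After move 3 (U): U=RWRG F=BRGG R=WBYR B=OGWB L=YYOW
After move 4 (U): U=RRGW F=WBGG R=OGYR B=YYWB L=BROW
After move 5 (F'): F=BGWG U=RROY R=OGOR D=RWYB L=BWOG
Query 1: U[1] = R
Query 2: U[2] = O
Query 3: R[2] = O
Query 4: L[3] = G
Query 5: R[0] = O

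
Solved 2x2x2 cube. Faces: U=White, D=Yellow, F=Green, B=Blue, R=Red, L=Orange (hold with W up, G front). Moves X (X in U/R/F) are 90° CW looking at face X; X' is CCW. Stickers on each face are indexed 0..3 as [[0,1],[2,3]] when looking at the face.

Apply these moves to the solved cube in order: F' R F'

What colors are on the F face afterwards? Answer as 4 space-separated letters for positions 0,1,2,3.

After move 1 (F'): F=GGGG U=WWRR R=YRYR D=OOYY L=OWOW
After move 2 (R): R=YYRR U=WGRG F=GOGY D=OBYB B=RBWB
After move 3 (F'): F=OYGG U=WGYR R=BYOR D=WWYB L=OGOR
Query: F face = OYGG

Answer: O Y G G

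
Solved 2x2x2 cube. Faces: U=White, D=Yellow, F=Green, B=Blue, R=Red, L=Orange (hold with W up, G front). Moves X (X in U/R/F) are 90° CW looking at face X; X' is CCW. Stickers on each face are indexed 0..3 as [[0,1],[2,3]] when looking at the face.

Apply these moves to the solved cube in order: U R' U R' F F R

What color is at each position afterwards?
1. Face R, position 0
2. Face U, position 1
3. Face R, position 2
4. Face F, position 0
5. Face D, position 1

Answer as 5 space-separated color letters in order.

Answer: W G B B R

Derivation:
After move 1 (U): U=WWWW F=RRGG R=BBRR B=OOBB L=GGOO
After move 2 (R'): R=BRBR U=WBWO F=RWGW D=YRYG B=YOYB
After move 3 (U): U=WWOB F=BRGW R=YOBR B=GGYB L=RWOO
After move 4 (R'): R=ORYB U=WYOG F=BWGB D=YRYW B=GGRB
After move 5 (F): F=GBBW U=WYOW R=ORGB D=YOYW L=RYOR
After move 6 (F): F=BGWB U=WYRY R=ORWB D=GOYW L=RYOO
After move 7 (R): R=WOBR U=WGRB F=BOWW D=GRYG B=YGYB
Query 1: R[0] = W
Query 2: U[1] = G
Query 3: R[2] = B
Query 4: F[0] = B
Query 5: D[1] = R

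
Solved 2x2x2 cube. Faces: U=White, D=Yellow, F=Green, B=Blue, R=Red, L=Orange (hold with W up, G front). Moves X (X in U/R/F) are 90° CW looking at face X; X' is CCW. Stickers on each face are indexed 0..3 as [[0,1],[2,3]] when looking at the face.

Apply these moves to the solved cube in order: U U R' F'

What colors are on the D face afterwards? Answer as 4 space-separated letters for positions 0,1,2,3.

After move 1 (U): U=WWWW F=RRGG R=BBRR B=OOBB L=GGOO
After move 2 (U): U=WWWW F=BBGG R=OORR B=GGBB L=RROO
After move 3 (R'): R=OROR U=WBWG F=BWGW D=YBYG B=YGYB
After move 4 (F'): F=WWBG U=WBOO R=BRYR D=ROYG L=RGOW
Query: D face = ROYG

Answer: R O Y G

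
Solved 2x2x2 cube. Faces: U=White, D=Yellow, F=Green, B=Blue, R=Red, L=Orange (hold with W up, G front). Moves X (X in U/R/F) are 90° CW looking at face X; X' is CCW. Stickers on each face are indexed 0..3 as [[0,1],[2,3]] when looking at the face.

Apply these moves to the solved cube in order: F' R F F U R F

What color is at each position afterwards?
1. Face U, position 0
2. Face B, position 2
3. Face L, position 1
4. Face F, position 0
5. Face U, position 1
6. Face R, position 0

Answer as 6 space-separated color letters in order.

Answer: B W G O Y O

Derivation:
After move 1 (F'): F=GGGG U=WWRR R=YRYR D=OOYY L=OWOW
After move 2 (R): R=YYRR U=WGRG F=GOGY D=OBYB B=RBWB
After move 3 (F): F=GGYO U=WGWW R=RYGR D=RYYB L=OOOB
After move 4 (F): F=YGOG U=WGBO R=WYWR D=GRYB L=OROY
After move 5 (U): U=BWOG F=WYOG R=RBWR B=ORWB L=YGOY
After move 6 (R): R=WRRB U=BYOG F=WROB D=GWYO B=GRWB
After move 7 (F): F=OWBR U=BYYG R=ORGB D=RWYO L=YGOW
Query 1: U[0] = B
Query 2: B[2] = W
Query 3: L[1] = G
Query 4: F[0] = O
Query 5: U[1] = Y
Query 6: R[0] = O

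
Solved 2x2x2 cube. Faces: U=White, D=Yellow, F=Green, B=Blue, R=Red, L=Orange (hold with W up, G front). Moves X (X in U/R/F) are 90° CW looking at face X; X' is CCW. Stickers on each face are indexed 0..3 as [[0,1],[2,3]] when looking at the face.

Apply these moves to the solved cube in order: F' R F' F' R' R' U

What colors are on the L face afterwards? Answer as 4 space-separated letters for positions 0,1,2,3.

After move 1 (F'): F=GGGG U=WWRR R=YRYR D=OOYY L=OWOW
After move 2 (R): R=YYRR U=WGRG F=GOGY D=OBYB B=RBWB
After move 3 (F'): F=OYGG U=WGYR R=BYOR D=WWYB L=OGOR
After move 4 (F'): F=YGOG U=WGBO R=WYWR D=GRYB L=OROY
After move 5 (R'): R=YRWW U=WWBR F=YGOO D=GGYG B=BBRB
After move 6 (R'): R=RWYW U=WRBB F=YWOR D=GGYO B=GBGB
After move 7 (U): U=BWBR F=RWOR R=GBYW B=ORGB L=YWOY
Query: L face = YWOY

Answer: Y W O Y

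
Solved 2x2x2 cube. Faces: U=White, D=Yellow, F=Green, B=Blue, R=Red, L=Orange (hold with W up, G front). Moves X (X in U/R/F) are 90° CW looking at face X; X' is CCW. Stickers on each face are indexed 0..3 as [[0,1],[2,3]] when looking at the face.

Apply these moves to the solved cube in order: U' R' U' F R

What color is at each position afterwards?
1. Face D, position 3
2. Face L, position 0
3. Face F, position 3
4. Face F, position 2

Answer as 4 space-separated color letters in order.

Answer: G Y G W

Derivation:
After move 1 (U'): U=WWWW F=OOGG R=GGRR B=RRBB L=BBOO
After move 2 (R'): R=GRGR U=WBWR F=OWGW D=YOYG B=YRYB
After move 3 (U'): U=BRWW F=BBGW R=OWGR B=GRYB L=YROO
After move 4 (F): F=GBWB U=BROR R=WWWR D=GOYG L=YYOO
After move 5 (R): R=WWRW U=BBOB F=GOWG D=GYYG B=RRRB
Query 1: D[3] = G
Query 2: L[0] = Y
Query 3: F[3] = G
Query 4: F[2] = W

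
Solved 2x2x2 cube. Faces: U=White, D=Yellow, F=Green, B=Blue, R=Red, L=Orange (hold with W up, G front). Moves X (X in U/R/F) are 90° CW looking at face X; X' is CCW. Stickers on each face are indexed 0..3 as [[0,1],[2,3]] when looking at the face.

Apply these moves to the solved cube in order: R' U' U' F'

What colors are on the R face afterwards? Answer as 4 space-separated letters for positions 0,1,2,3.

Answer: G O Y R

Derivation:
After move 1 (R'): R=RRRR U=WBWB F=GWGW D=YGYG B=YBYB
After move 2 (U'): U=BBWW F=OOGW R=GWRR B=RRYB L=YBOO
After move 3 (U'): U=BWBW F=YBGW R=OORR B=GWYB L=RROO
After move 4 (F'): F=BWYG U=BWOR R=GOYR D=ROYG L=RWOB
Query: R face = GOYR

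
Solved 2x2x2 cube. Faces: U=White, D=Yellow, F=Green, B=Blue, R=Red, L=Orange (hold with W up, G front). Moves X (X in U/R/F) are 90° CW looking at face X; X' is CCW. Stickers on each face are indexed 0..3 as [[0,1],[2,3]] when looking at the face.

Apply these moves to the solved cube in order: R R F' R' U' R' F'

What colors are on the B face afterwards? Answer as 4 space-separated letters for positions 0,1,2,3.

Answer: G R B B

Derivation:
After move 1 (R): R=RRRR U=WGWG F=GYGY D=YBYB B=WBWB
After move 2 (R): R=RRRR U=WYWY F=GBGB D=YWYW B=GBGB
After move 3 (F'): F=BBGG U=WYRR R=WRYR D=OOYW L=OYOW
After move 4 (R'): R=RRWY U=WGRG F=BYGR D=OBYG B=WBOB
After move 5 (U'): U=GGWR F=OYGR R=BYWY B=RROB L=WBOW
After move 6 (R'): R=YYBW U=GOWR F=OGGR D=OYYR B=GRBB
After move 7 (F'): F=GROG U=GOYB R=YYOW D=BWYR L=WROW
Query: B face = GRBB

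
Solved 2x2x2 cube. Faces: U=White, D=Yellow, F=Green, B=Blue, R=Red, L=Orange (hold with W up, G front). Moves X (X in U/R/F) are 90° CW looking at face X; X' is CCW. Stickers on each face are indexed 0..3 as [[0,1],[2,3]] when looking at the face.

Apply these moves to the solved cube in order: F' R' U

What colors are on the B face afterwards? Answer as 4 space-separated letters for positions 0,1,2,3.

After move 1 (F'): F=GGGG U=WWRR R=YRYR D=OOYY L=OWOW
After move 2 (R'): R=RRYY U=WBRB F=GWGR D=OGYG B=YBOB
After move 3 (U): U=RWBB F=RRGR R=YBYY B=OWOB L=GWOW
Query: B face = OWOB

Answer: O W O B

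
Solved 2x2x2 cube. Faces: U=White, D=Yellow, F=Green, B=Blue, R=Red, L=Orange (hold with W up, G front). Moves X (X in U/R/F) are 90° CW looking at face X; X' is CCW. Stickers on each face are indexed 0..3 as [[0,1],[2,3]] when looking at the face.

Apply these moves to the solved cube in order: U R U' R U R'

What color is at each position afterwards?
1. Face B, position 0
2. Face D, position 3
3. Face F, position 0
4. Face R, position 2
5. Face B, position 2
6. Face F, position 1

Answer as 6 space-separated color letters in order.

After move 1 (U): U=WWWW F=RRGG R=BBRR B=OOBB L=GGOO
After move 2 (R): R=RBRB U=WRWG F=RYGY D=YBYO B=WOWB
After move 3 (U'): U=RGWW F=GGGY R=RYRB B=RBWB L=WOOO
After move 4 (R): R=RRBY U=RGWY F=GBGO D=YWYR B=WBGB
After move 5 (U): U=WRYG F=RRGO R=WBBY B=WOGB L=GBOO
After move 6 (R'): R=BYWB U=WGYW F=RRGG D=YRYO B=ROWB
Query 1: B[0] = R
Query 2: D[3] = O
Query 3: F[0] = R
Query 4: R[2] = W
Query 5: B[2] = W
Query 6: F[1] = R

Answer: R O R W W R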